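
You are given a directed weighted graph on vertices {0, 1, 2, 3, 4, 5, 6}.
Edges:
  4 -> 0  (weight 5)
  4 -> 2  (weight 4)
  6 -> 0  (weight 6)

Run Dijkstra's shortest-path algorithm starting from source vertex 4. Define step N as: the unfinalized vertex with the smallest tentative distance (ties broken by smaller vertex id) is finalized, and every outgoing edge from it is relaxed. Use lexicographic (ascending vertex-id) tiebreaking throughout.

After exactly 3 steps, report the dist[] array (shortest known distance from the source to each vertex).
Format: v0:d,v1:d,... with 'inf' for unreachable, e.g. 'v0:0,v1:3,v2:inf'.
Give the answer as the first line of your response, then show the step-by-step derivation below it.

v0:5,v1:inf,v2:4,v3:inf,v4:0,v5:inf,v6:inf

step 1: dist = v0:5,v1:inf,v2:4,v3:inf,v4:0,v5:inf,v6:inf
step 2: dist = v0:5,v1:inf,v2:4,v3:inf,v4:0,v5:inf,v6:inf
step 3: dist = v0:5,v1:inf,v2:4,v3:inf,v4:0,v5:inf,v6:inf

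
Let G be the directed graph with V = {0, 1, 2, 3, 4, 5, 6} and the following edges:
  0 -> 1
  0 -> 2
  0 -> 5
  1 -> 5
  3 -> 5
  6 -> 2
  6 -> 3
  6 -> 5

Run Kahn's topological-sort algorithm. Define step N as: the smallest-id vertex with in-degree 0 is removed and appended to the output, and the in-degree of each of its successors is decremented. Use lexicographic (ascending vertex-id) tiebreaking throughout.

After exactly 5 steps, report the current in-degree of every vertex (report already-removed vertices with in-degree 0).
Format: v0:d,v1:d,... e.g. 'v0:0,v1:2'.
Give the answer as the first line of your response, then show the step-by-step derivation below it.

v0:0,v1:0,v2:0,v3:0,v4:0,v5:1,v6:0

step 1: output 0; order=[0]; indeg=(0,0,1,1,0,3,0)
step 2: output 1; order=[0,1]; indeg=(0,0,1,1,0,2,0)
step 3: output 4; order=[0,1,4]; indeg=(0,0,1,1,0,2,0)
step 4: output 6; order=[0,1,4,6]; indeg=(0,0,0,0,0,1,0)
step 5: output 2; order=[0,1,4,6,2]; indeg=(0,0,0,0,0,1,0)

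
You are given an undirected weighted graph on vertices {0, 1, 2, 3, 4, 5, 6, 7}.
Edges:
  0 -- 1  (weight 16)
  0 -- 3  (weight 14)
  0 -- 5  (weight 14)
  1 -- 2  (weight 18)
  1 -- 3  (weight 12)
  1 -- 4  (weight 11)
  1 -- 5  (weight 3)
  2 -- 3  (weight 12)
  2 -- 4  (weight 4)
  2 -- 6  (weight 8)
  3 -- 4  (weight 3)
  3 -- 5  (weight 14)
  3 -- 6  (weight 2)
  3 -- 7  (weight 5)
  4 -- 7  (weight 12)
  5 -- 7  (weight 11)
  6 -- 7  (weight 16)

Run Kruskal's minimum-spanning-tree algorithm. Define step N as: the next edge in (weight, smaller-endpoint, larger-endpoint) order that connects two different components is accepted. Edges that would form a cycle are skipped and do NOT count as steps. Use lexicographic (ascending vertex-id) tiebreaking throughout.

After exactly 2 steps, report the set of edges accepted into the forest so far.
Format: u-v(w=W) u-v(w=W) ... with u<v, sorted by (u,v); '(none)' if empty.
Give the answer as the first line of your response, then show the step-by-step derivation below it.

1-5(w=3) 3-6(w=2)

step 1: add edge 3-6 (w=2); MST = {3-6(w=2)}
step 2: add edge 1-5 (w=3); MST = {1-5(w=3) 3-6(w=2)}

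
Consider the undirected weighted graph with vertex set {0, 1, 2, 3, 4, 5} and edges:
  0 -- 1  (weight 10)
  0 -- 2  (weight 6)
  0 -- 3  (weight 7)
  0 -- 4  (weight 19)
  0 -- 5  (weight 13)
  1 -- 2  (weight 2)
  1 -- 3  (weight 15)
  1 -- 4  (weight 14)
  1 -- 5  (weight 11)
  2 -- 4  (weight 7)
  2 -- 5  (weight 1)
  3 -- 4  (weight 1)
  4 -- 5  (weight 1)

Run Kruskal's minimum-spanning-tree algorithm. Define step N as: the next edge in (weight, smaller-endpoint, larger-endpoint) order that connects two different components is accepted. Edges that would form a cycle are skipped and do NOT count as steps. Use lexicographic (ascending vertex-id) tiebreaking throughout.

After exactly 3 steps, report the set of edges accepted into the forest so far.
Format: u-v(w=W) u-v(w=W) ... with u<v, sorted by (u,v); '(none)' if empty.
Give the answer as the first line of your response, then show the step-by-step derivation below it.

2-5(w=1) 3-4(w=1) 4-5(w=1)

step 1: add edge 2-5 (w=1); MST = {2-5(w=1)}
step 2: add edge 3-4 (w=1); MST = {2-5(w=1) 3-4(w=1)}
step 3: add edge 4-5 (w=1); MST = {2-5(w=1) 3-4(w=1) 4-5(w=1)}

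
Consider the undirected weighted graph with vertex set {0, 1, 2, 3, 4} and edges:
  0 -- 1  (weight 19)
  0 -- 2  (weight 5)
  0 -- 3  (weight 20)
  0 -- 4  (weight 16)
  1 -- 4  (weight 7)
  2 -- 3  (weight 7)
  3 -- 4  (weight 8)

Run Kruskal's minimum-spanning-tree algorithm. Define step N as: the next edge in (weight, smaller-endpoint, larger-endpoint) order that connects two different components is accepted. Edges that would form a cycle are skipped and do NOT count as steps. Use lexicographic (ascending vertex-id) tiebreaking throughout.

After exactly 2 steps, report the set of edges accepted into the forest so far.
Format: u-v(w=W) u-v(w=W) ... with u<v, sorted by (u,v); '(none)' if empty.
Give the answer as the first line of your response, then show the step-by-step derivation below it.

0-2(w=5) 1-4(w=7)

step 1: add edge 0-2 (w=5); MST = {0-2(w=5)}
step 2: add edge 1-4 (w=7); MST = {0-2(w=5) 1-4(w=7)}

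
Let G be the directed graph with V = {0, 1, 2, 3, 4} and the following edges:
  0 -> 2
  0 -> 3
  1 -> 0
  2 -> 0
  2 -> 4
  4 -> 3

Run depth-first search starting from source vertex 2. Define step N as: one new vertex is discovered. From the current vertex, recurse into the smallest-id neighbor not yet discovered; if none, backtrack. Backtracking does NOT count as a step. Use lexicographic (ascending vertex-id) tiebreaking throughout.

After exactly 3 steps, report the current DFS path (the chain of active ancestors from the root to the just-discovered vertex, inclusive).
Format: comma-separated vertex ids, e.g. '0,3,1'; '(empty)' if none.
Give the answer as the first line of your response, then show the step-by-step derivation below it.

2,0,3

step 1: discover 2; path=2; order=2
step 2: discover 0; path=2>0; order=2,0
step 3: discover 3; path=2>0>3; order=2,0,3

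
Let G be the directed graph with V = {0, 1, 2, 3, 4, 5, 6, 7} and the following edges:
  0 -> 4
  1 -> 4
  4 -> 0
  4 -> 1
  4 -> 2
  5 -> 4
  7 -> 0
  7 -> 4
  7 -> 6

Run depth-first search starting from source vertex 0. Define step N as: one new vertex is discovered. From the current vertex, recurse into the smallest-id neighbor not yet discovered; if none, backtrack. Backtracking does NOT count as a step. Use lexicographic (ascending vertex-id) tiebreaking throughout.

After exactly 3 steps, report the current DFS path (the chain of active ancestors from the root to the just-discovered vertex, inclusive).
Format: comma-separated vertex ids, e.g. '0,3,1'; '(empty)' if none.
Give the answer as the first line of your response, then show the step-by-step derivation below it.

0,4,1

step 1: discover 0; path=0; order=0
step 2: discover 4; path=0>4; order=0,4
step 3: discover 1; path=0>4>1; order=0,4,1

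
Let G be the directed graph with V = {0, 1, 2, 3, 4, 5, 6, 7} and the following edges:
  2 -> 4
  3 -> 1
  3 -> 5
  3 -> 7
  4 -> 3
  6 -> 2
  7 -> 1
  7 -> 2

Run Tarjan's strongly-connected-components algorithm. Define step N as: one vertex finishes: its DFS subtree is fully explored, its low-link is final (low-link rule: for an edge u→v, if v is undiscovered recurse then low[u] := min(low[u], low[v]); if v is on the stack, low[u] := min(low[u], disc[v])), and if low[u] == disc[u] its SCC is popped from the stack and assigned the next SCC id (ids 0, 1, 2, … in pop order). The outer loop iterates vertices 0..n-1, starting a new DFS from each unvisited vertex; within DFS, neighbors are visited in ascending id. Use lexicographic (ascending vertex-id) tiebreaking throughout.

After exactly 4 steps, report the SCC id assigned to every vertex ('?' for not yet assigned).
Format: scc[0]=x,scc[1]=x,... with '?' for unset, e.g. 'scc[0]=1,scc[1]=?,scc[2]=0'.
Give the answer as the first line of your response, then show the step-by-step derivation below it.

scc[0]=0,scc[1]=1,scc[2]=?,scc[3]=?,scc[4]=?,scc[5]=2,scc[6]=?,scc[7]=?

step 1: low=(low[0]=0,low[1]=?,low[2]=?,low[3]=?,low[4]=?,low[5]=?,low[6]=?,low[7]=?); scc=(scc[0]=0,scc[1]=?,scc[2]=?,scc[3]=?,scc[4]=?,scc[5]=?,scc[6]=?,scc[7]=?)
step 2: low=(low[0]=0,low[1]=1,low[2]=?,low[3]=?,low[4]=?,low[5]=?,low[6]=?,low[7]=?); scc=(scc[0]=0,scc[1]=1,scc[2]=?,scc[3]=?,scc[4]=?,scc[5]=?,scc[6]=?,scc[7]=?)
step 3: low=(low[0]=0,low[1]=1,low[2]=2,low[3]=4,low[4]=3,low[5]=5,low[6]=?,low[7]=?); scc=(scc[0]=0,scc[1]=1,scc[2]=?,scc[3]=?,scc[4]=?,scc[5]=2,scc[6]=?,scc[7]=?)
step 4: low=(low[0]=0,low[1]=1,low[2]=2,low[3]=4,low[4]=3,low[5]=5,low[6]=?,low[7]=2); scc=(scc[0]=0,scc[1]=1,scc[2]=?,scc[3]=?,scc[4]=?,scc[5]=2,scc[6]=?,scc[7]=?)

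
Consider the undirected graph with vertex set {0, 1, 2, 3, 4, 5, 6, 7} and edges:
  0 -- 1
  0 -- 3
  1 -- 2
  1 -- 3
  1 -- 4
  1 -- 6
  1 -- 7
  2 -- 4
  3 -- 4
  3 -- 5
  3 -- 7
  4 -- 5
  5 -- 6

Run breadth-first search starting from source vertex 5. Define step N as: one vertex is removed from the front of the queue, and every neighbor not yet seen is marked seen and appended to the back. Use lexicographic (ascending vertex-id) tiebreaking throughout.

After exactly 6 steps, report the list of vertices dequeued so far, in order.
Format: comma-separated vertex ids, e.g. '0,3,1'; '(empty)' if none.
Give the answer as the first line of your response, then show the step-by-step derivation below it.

5,3,4,6,0,1

step 1: dequeue 5; queue=[3,4,6]; order=5
step 2: dequeue 3; queue=[4,6,0,1,7]; order=5,3
step 3: dequeue 4; queue=[6,0,1,7,2]; order=5,3,4
step 4: dequeue 6; queue=[0,1,7,2]; order=5,3,4,6
step 5: dequeue 0; queue=[1,7,2]; order=5,3,4,6,0
step 6: dequeue 1; queue=[7,2]; order=5,3,4,6,0,1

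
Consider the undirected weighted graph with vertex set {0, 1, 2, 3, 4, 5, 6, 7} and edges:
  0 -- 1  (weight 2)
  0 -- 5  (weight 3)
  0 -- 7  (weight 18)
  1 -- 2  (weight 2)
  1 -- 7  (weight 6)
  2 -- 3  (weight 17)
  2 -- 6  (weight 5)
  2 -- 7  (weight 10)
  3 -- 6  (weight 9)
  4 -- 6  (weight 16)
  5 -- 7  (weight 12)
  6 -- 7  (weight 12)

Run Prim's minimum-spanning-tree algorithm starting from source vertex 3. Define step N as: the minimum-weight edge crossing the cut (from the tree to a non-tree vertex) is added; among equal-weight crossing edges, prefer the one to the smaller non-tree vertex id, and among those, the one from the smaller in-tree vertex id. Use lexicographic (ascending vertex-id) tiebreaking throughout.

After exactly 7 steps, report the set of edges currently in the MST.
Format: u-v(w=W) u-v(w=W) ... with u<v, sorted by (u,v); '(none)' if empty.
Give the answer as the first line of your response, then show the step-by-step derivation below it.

0-1(w=2) 0-5(w=3) 1-2(w=2) 1-7(w=6) 2-6(w=5) 3-6(w=9) 4-6(w=16)

step 1: add edge 3-6 (w=9); MST = {3-6(w=9)}
step 2: add edge 2-6 (w=5); MST = {2-6(w=5) 3-6(w=9)}
step 3: add edge 1-2 (w=2); MST = {1-2(w=2) 2-6(w=5) 3-6(w=9)}
step 4: add edge 0-1 (w=2); MST = {0-1(w=2) 1-2(w=2) 2-6(w=5) 3-6(w=9)}
step 5: add edge 0-5 (w=3); MST = {0-1(w=2) 0-5(w=3) 1-2(w=2) 2-6(w=5) 3-6(w=9)}
step 6: add edge 1-7 (w=6); MST = {0-1(w=2) 0-5(w=3) 1-2(w=2) 1-7(w=6) 2-6(w=5) 3-6(w=9)}
step 7: add edge 4-6 (w=16); MST = {0-1(w=2) 0-5(w=3) 1-2(w=2) 1-7(w=6) 2-6(w=5) 3-6(w=9) 4-6(w=16)}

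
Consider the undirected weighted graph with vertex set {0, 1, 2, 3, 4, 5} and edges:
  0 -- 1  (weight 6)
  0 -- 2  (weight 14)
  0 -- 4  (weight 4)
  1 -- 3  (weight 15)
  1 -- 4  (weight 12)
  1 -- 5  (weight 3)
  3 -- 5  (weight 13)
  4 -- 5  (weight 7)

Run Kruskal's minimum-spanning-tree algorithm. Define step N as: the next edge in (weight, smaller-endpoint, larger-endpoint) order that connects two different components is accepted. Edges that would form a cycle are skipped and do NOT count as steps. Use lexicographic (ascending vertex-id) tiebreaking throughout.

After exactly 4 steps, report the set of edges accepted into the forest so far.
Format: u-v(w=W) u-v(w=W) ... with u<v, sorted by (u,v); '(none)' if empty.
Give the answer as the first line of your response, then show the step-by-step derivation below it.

0-1(w=6) 0-4(w=4) 1-5(w=3) 3-5(w=13)

step 1: add edge 1-5 (w=3); MST = {1-5(w=3)}
step 2: add edge 0-4 (w=4); MST = {0-4(w=4) 1-5(w=3)}
step 3: add edge 0-1 (w=6); MST = {0-1(w=6) 0-4(w=4) 1-5(w=3)}
step 4: add edge 3-5 (w=13); MST = {0-1(w=6) 0-4(w=4) 1-5(w=3) 3-5(w=13)}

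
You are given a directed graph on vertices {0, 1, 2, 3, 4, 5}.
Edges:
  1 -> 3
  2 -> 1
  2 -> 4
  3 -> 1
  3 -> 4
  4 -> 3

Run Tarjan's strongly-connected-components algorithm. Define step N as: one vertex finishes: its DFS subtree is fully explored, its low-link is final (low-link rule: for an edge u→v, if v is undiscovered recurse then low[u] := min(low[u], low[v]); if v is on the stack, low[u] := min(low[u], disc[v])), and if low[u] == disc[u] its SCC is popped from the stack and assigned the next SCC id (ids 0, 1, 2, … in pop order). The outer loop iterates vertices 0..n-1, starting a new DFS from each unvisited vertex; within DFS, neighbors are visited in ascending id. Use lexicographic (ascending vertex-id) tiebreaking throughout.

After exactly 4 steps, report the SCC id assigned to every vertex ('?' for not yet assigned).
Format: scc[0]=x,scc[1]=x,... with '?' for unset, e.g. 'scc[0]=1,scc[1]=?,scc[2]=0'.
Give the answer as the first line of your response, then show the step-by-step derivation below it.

scc[0]=0,scc[1]=1,scc[2]=?,scc[3]=1,scc[4]=1,scc[5]=?

step 1: low=(low[0]=0,low[1]=?,low[2]=?,low[3]=?,low[4]=?,low[5]=?); scc=(scc[0]=0,scc[1]=?,scc[2]=?,scc[3]=?,scc[4]=?,scc[5]=?)
step 2: low=(low[0]=0,low[1]=1,low[2]=?,low[3]=1,low[4]=2,low[5]=?); scc=(scc[0]=0,scc[1]=?,scc[2]=?,scc[3]=?,scc[4]=?,scc[5]=?)
step 3: low=(low[0]=0,low[1]=1,low[2]=?,low[3]=1,low[4]=2,low[5]=?); scc=(scc[0]=0,scc[1]=?,scc[2]=?,scc[3]=?,scc[4]=?,scc[5]=?)
step 4: low=(low[0]=0,low[1]=1,low[2]=?,low[3]=1,low[4]=2,low[5]=?); scc=(scc[0]=0,scc[1]=1,scc[2]=?,scc[3]=1,scc[4]=1,scc[5]=?)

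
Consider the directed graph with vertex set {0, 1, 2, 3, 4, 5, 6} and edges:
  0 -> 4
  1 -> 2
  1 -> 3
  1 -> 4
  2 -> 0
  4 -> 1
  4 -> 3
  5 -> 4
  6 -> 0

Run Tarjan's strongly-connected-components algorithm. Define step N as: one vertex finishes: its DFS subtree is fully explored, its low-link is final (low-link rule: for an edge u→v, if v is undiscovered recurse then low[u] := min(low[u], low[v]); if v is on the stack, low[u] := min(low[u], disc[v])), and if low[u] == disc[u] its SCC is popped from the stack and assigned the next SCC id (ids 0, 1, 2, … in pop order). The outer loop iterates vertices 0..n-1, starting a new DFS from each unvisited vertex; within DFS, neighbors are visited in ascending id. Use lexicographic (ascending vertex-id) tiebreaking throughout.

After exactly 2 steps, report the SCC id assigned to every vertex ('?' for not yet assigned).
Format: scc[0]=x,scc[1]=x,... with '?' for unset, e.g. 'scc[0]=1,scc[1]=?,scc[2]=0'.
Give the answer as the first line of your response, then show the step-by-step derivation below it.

scc[0]=?,scc[1]=?,scc[2]=?,scc[3]=0,scc[4]=?,scc[5]=?,scc[6]=?

step 1: low=(low[0]=0,low[1]=2,low[2]=0,low[3]=?,low[4]=1,low[5]=?,low[6]=?); scc=(scc[0]=?,scc[1]=?,scc[2]=?,scc[3]=?,scc[4]=?,scc[5]=?,scc[6]=?)
step 2: low=(low[0]=0,low[1]=0,low[2]=0,low[3]=4,low[4]=1,low[5]=?,low[6]=?); scc=(scc[0]=?,scc[1]=?,scc[2]=?,scc[3]=0,scc[4]=?,scc[5]=?,scc[6]=?)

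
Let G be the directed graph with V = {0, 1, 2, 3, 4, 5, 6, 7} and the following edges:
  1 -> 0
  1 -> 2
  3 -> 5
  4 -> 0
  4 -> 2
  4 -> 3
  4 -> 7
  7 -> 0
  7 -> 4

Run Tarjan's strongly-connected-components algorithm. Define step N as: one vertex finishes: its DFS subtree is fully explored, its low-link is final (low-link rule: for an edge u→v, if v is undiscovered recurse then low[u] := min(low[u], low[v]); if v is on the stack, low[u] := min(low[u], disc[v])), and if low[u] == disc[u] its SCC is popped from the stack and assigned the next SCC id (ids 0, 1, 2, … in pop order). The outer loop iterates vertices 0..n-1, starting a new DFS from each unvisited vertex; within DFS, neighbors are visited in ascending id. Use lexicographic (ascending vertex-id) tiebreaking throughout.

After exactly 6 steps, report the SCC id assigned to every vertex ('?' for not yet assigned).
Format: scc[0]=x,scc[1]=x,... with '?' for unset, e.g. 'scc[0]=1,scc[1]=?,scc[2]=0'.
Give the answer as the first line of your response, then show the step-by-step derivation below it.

scc[0]=0,scc[1]=2,scc[2]=1,scc[3]=4,scc[4]=?,scc[5]=3,scc[6]=?,scc[7]=?

step 1: low=(low[0]=0,low[1]=?,low[2]=?,low[3]=?,low[4]=?,low[5]=?,low[6]=?,low[7]=?); scc=(scc[0]=0,scc[1]=?,scc[2]=?,scc[3]=?,scc[4]=?,scc[5]=?,scc[6]=?,scc[7]=?)
step 2: low=(low[0]=0,low[1]=1,low[2]=2,low[3]=?,low[4]=?,low[5]=?,low[6]=?,low[7]=?); scc=(scc[0]=0,scc[1]=?,scc[2]=1,scc[3]=?,scc[4]=?,scc[5]=?,scc[6]=?,scc[7]=?)
step 3: low=(low[0]=0,low[1]=1,low[2]=2,low[3]=?,low[4]=?,low[5]=?,low[6]=?,low[7]=?); scc=(scc[0]=0,scc[1]=2,scc[2]=1,scc[3]=?,scc[4]=?,scc[5]=?,scc[6]=?,scc[7]=?)
step 4: low=(low[0]=0,low[1]=1,low[2]=2,low[3]=3,low[4]=?,low[5]=4,low[6]=?,low[7]=?); scc=(scc[0]=0,scc[1]=2,scc[2]=1,scc[3]=?,scc[4]=?,scc[5]=3,scc[6]=?,scc[7]=?)
step 5: low=(low[0]=0,low[1]=1,low[2]=2,low[3]=3,low[4]=?,low[5]=4,low[6]=?,low[7]=?); scc=(scc[0]=0,scc[1]=2,scc[2]=1,scc[3]=4,scc[4]=?,scc[5]=3,scc[6]=?,scc[7]=?)
step 6: low=(low[0]=0,low[1]=1,low[2]=2,low[3]=3,low[4]=5,low[5]=4,low[6]=?,low[7]=5); scc=(scc[0]=0,scc[1]=2,scc[2]=1,scc[3]=4,scc[4]=?,scc[5]=3,scc[6]=?,scc[7]=?)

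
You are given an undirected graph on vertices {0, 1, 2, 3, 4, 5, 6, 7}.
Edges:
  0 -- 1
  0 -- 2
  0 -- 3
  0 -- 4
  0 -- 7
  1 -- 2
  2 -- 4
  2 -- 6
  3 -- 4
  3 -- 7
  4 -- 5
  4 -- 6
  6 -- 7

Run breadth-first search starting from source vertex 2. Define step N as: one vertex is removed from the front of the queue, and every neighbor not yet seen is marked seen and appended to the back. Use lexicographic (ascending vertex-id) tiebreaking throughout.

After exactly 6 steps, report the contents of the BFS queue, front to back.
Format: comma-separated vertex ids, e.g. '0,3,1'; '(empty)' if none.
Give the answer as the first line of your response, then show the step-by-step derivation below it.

7,5

step 1: dequeue 2; queue=[0,1,4,6]; order=2
step 2: dequeue 0; queue=[1,4,6,3,7]; order=2,0
step 3: dequeue 1; queue=[4,6,3,7]; order=2,0,1
step 4: dequeue 4; queue=[6,3,7,5]; order=2,0,1,4
step 5: dequeue 6; queue=[3,7,5]; order=2,0,1,4,6
step 6: dequeue 3; queue=[7,5]; order=2,0,1,4,6,3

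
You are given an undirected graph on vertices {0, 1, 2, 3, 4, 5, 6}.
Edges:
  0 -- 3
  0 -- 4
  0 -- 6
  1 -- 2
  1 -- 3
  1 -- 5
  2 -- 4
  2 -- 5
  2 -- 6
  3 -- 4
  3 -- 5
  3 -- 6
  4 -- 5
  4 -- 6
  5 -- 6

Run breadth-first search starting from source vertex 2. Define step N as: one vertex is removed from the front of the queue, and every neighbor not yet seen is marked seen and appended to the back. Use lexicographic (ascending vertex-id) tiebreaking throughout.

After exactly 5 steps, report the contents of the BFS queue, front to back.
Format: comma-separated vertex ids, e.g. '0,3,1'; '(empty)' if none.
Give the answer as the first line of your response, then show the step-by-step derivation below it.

3,0

step 1: dequeue 2; queue=[1,4,5,6]; order=2
step 2: dequeue 1; queue=[4,5,6,3]; order=2,1
step 3: dequeue 4; queue=[5,6,3,0]; order=2,1,4
step 4: dequeue 5; queue=[6,3,0]; order=2,1,4,5
step 5: dequeue 6; queue=[3,0]; order=2,1,4,5,6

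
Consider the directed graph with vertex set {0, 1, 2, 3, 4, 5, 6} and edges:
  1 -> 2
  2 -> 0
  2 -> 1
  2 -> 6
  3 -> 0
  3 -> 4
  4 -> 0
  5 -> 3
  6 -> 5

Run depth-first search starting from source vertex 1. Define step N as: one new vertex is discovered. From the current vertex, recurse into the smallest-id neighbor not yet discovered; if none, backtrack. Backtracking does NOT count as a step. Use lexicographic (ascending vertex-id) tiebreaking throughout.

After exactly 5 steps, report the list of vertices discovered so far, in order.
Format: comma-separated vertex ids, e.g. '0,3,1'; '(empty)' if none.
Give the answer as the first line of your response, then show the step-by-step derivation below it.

1,2,0,6,5

step 1: discover 1; path=1; order=1
step 2: discover 2; path=1>2; order=1,2
step 3: discover 0; path=1>2>0; order=1,2,0
step 4: discover 6; path=1>2>6; order=1,2,0,6
step 5: discover 5; path=1>2>6>5; order=1,2,0,6,5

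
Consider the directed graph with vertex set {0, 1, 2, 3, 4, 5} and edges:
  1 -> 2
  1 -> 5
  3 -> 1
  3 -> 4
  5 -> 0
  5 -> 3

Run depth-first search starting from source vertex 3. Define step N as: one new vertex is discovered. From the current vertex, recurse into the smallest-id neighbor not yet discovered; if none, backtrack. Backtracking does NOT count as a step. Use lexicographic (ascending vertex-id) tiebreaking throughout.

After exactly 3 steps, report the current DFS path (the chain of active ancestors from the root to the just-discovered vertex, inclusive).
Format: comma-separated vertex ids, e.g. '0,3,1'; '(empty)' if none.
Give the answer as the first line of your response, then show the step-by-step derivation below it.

3,1,2

step 1: discover 3; path=3; order=3
step 2: discover 1; path=3>1; order=3,1
step 3: discover 2; path=3>1>2; order=3,1,2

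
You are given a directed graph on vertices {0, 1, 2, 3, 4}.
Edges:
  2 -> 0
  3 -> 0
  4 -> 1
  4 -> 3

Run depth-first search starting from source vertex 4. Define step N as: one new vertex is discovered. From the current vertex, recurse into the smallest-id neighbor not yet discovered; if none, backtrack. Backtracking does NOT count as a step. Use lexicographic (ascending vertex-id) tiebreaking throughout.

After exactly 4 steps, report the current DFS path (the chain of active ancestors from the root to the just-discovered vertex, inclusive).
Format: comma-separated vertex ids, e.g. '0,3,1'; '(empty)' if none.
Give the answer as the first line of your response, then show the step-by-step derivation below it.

4,3,0

step 1: discover 4; path=4; order=4
step 2: discover 1; path=4>1; order=4,1
step 3: discover 3; path=4>3; order=4,1,3
step 4: discover 0; path=4>3>0; order=4,1,3,0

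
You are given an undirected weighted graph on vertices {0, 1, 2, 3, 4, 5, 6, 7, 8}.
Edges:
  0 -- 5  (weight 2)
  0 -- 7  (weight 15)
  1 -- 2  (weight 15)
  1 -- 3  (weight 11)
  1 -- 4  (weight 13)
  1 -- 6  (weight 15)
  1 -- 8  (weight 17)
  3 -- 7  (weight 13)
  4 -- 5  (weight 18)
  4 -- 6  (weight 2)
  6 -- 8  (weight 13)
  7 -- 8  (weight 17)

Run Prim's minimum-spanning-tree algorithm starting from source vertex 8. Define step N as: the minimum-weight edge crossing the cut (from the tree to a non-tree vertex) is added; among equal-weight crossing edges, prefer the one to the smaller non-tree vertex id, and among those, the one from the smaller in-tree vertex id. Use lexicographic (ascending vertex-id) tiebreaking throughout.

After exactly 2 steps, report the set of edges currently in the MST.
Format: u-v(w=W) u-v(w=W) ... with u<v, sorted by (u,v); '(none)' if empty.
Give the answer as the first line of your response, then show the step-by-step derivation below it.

4-6(w=2) 6-8(w=13)

step 1: add edge 6-8 (w=13); MST = {6-8(w=13)}
step 2: add edge 4-6 (w=2); MST = {4-6(w=2) 6-8(w=13)}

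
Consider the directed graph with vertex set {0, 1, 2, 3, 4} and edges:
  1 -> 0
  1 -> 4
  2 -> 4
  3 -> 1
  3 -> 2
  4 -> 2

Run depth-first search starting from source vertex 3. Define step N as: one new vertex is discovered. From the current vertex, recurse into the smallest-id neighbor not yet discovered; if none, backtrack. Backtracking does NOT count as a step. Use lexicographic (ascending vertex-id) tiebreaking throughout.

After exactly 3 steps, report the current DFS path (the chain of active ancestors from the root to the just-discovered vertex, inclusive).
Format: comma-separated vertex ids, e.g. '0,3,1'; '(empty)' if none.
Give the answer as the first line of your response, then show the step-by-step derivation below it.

3,1,0

step 1: discover 3; path=3; order=3
step 2: discover 1; path=3>1; order=3,1
step 3: discover 0; path=3>1>0; order=3,1,0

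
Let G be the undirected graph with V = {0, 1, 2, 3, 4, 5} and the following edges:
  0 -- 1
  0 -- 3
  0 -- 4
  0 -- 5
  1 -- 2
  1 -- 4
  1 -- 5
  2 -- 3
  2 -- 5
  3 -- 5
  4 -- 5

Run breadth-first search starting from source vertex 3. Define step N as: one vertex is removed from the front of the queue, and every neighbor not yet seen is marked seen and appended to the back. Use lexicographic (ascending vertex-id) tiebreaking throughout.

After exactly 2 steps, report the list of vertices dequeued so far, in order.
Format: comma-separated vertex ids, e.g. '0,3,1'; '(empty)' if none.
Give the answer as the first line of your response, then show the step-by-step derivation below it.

3,0

step 1: dequeue 3; queue=[0,2,5]; order=3
step 2: dequeue 0; queue=[2,5,1,4]; order=3,0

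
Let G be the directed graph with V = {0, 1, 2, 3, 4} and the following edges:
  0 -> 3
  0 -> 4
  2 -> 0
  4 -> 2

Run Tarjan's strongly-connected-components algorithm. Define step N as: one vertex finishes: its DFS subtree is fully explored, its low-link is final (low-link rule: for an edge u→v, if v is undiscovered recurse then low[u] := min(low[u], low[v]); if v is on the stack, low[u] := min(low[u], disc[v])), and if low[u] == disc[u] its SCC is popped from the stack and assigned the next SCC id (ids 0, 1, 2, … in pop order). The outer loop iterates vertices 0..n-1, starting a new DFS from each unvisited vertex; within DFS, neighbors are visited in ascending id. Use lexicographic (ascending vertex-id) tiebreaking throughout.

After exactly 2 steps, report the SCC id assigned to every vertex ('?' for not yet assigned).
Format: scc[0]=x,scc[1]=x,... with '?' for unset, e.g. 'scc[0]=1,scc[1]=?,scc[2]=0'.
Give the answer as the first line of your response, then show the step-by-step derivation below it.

scc[0]=?,scc[1]=?,scc[2]=?,scc[3]=0,scc[4]=?

step 1: low=(low[0]=0,low[1]=?,low[2]=?,low[3]=1,low[4]=?); scc=(scc[0]=?,scc[1]=?,scc[2]=?,scc[3]=0,scc[4]=?)
step 2: low=(low[0]=0,low[1]=?,low[2]=0,low[3]=1,low[4]=2); scc=(scc[0]=?,scc[1]=?,scc[2]=?,scc[3]=0,scc[4]=?)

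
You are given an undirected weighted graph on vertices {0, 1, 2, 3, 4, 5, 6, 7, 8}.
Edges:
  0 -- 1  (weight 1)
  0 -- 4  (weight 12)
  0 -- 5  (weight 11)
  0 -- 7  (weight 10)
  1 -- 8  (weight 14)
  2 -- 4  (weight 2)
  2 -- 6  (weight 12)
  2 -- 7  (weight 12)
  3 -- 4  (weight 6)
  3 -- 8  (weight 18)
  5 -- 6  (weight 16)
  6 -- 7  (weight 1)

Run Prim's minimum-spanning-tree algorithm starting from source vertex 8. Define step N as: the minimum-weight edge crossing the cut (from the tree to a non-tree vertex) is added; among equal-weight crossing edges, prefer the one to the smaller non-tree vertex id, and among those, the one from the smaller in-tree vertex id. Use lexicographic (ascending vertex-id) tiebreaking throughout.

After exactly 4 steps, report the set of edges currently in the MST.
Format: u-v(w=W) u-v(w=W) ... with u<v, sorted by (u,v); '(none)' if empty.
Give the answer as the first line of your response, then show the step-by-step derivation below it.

0-1(w=1) 0-7(w=10) 1-8(w=14) 6-7(w=1)

step 1: add edge 1-8 (w=14); MST = {1-8(w=14)}
step 2: add edge 0-1 (w=1); MST = {0-1(w=1) 1-8(w=14)}
step 3: add edge 0-7 (w=10); MST = {0-1(w=1) 0-7(w=10) 1-8(w=14)}
step 4: add edge 6-7 (w=1); MST = {0-1(w=1) 0-7(w=10) 1-8(w=14) 6-7(w=1)}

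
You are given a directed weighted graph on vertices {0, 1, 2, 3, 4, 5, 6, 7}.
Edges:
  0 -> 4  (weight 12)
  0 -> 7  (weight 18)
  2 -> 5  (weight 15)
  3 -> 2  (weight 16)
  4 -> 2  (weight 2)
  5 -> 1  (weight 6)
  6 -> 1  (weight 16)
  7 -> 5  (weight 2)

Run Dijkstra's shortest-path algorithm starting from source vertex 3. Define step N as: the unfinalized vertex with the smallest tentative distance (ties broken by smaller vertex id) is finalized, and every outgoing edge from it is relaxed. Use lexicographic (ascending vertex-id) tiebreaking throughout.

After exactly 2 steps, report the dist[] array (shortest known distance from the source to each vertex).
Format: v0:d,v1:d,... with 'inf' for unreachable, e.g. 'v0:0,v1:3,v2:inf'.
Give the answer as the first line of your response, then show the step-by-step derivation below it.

v0:inf,v1:inf,v2:16,v3:0,v4:inf,v5:31,v6:inf,v7:inf

step 1: dist = v0:inf,v1:inf,v2:16,v3:0,v4:inf,v5:inf,v6:inf,v7:inf
step 2: dist = v0:inf,v1:inf,v2:16,v3:0,v4:inf,v5:31,v6:inf,v7:inf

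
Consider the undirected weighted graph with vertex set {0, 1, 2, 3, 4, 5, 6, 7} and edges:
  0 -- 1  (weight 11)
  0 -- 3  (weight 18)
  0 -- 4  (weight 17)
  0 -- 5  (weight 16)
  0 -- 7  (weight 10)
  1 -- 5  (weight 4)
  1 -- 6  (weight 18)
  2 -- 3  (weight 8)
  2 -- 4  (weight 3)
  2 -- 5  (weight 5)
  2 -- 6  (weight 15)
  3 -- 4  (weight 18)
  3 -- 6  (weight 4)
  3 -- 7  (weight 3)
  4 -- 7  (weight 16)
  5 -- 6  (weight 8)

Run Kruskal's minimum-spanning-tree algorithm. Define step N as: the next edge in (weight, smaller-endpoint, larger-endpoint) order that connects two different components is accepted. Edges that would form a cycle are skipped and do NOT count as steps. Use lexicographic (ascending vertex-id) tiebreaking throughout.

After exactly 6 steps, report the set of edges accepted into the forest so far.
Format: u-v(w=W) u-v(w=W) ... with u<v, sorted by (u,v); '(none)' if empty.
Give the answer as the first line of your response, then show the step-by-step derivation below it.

1-5(w=4) 2-3(w=8) 2-4(w=3) 2-5(w=5) 3-6(w=4) 3-7(w=3)

step 1: add edge 2-4 (w=3); MST = {2-4(w=3)}
step 2: add edge 3-7 (w=3); MST = {2-4(w=3) 3-7(w=3)}
step 3: add edge 1-5 (w=4); MST = {1-5(w=4) 2-4(w=3) 3-7(w=3)}
step 4: add edge 3-6 (w=4); MST = {1-5(w=4) 2-4(w=3) 3-6(w=4) 3-7(w=3)}
step 5: add edge 2-5 (w=5); MST = {1-5(w=4) 2-4(w=3) 2-5(w=5) 3-6(w=4) 3-7(w=3)}
step 6: add edge 2-3 (w=8); MST = {1-5(w=4) 2-3(w=8) 2-4(w=3) 2-5(w=5) 3-6(w=4) 3-7(w=3)}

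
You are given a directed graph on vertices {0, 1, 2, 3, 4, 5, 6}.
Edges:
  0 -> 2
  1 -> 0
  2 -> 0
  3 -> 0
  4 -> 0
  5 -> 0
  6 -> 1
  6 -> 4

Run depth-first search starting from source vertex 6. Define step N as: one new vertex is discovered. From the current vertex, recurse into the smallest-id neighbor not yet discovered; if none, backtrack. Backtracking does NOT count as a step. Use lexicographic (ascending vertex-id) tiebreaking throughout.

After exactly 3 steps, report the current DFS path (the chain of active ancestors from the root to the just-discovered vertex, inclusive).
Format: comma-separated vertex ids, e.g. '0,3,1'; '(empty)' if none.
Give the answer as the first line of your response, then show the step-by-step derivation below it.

6,1,0

step 1: discover 6; path=6; order=6
step 2: discover 1; path=6>1; order=6,1
step 3: discover 0; path=6>1>0; order=6,1,0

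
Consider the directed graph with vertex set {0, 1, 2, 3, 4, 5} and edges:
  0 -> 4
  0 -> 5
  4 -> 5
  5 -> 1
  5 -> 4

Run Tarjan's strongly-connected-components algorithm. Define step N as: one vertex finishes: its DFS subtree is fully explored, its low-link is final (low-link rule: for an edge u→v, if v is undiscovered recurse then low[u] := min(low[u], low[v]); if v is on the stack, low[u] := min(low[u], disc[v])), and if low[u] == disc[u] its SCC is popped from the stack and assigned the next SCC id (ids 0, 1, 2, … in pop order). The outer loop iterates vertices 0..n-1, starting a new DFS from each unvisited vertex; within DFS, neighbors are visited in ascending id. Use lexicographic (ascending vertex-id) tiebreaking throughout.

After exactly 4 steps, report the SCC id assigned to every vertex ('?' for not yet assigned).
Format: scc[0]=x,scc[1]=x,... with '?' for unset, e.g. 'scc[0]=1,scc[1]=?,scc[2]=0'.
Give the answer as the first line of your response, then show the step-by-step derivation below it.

scc[0]=2,scc[1]=0,scc[2]=?,scc[3]=?,scc[4]=1,scc[5]=1

step 1: low=(low[0]=0,low[1]=3,low[2]=?,low[3]=?,low[4]=1,low[5]=2); scc=(scc[0]=?,scc[1]=0,scc[2]=?,scc[3]=?,scc[4]=?,scc[5]=?)
step 2: low=(low[0]=0,low[1]=3,low[2]=?,low[3]=?,low[4]=1,low[5]=1); scc=(scc[0]=?,scc[1]=0,scc[2]=?,scc[3]=?,scc[4]=?,scc[5]=?)
step 3: low=(low[0]=0,low[1]=3,low[2]=?,low[3]=?,low[4]=1,low[5]=1); scc=(scc[0]=?,scc[1]=0,scc[2]=?,scc[3]=?,scc[4]=1,scc[5]=1)
step 4: low=(low[0]=0,low[1]=3,low[2]=?,low[3]=?,low[4]=1,low[5]=1); scc=(scc[0]=2,scc[1]=0,scc[2]=?,scc[3]=?,scc[4]=1,scc[5]=1)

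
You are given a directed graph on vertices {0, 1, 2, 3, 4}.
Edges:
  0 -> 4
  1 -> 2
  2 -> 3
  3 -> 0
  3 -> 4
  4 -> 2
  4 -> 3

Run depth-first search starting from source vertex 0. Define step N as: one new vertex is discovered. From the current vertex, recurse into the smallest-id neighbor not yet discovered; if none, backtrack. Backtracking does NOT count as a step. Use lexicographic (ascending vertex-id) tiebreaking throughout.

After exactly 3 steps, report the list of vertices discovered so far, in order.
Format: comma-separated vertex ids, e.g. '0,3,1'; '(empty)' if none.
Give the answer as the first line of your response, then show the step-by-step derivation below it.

0,4,2

step 1: discover 0; path=0; order=0
step 2: discover 4; path=0>4; order=0,4
step 3: discover 2; path=0>4>2; order=0,4,2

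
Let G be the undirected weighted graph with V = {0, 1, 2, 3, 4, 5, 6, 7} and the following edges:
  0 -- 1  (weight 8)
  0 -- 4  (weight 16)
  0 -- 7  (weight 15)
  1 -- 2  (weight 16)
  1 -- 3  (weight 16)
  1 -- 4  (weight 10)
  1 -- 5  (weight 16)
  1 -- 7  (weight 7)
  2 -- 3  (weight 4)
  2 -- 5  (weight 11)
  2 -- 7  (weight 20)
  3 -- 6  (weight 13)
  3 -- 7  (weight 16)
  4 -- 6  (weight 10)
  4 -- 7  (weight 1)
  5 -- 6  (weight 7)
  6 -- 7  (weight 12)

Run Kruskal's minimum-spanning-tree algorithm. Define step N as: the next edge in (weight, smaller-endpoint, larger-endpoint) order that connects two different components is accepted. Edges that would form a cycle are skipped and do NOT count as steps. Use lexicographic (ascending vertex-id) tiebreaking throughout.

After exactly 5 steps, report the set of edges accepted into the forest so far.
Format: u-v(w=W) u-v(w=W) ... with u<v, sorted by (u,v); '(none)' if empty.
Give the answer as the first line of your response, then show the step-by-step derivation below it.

0-1(w=8) 1-7(w=7) 2-3(w=4) 4-7(w=1) 5-6(w=7)

step 1: add edge 4-7 (w=1); MST = {4-7(w=1)}
step 2: add edge 2-3 (w=4); MST = {2-3(w=4) 4-7(w=1)}
step 3: add edge 1-7 (w=7); MST = {1-7(w=7) 2-3(w=4) 4-7(w=1)}
step 4: add edge 5-6 (w=7); MST = {1-7(w=7) 2-3(w=4) 4-7(w=1) 5-6(w=7)}
step 5: add edge 0-1 (w=8); MST = {0-1(w=8) 1-7(w=7) 2-3(w=4) 4-7(w=1) 5-6(w=7)}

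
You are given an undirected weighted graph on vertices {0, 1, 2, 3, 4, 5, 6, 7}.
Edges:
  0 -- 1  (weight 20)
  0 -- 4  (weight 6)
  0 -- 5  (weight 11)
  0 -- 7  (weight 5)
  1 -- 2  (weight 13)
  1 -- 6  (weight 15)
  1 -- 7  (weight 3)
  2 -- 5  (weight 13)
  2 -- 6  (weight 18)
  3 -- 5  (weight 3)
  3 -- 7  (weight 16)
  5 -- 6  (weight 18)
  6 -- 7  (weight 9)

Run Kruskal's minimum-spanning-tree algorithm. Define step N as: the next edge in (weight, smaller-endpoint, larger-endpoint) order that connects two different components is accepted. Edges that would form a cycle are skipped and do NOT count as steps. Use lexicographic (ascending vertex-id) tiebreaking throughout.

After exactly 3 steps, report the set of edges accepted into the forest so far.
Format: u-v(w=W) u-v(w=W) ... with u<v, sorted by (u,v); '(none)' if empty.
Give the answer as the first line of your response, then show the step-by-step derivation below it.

0-7(w=5) 1-7(w=3) 3-5(w=3)

step 1: add edge 1-7 (w=3); MST = {1-7(w=3)}
step 2: add edge 3-5 (w=3); MST = {1-7(w=3) 3-5(w=3)}
step 3: add edge 0-7 (w=5); MST = {0-7(w=5) 1-7(w=3) 3-5(w=3)}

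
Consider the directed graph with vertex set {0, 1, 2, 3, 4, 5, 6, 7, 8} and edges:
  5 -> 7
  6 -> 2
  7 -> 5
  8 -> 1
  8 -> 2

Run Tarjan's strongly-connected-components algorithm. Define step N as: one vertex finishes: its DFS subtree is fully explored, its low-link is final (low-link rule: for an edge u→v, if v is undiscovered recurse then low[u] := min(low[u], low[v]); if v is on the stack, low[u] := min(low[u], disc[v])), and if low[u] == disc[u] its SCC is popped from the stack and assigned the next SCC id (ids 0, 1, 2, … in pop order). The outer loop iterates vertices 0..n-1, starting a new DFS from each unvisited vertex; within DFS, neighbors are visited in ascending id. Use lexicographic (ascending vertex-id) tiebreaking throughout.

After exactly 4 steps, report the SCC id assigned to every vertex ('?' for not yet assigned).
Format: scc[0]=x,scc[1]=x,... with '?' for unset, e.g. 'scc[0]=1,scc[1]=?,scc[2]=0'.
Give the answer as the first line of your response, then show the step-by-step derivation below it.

scc[0]=0,scc[1]=1,scc[2]=2,scc[3]=3,scc[4]=?,scc[5]=?,scc[6]=?,scc[7]=?,scc[8]=?

step 1: low=(low[0]=0,low[1]=?,low[2]=?,low[3]=?,low[4]=?,low[5]=?,low[6]=?,low[7]=?,low[8]=?); scc=(scc[0]=0,scc[1]=?,scc[2]=?,scc[3]=?,scc[4]=?,scc[5]=?,scc[6]=?,scc[7]=?,scc[8]=?)
step 2: low=(low[0]=0,low[1]=1,low[2]=?,low[3]=?,low[4]=?,low[5]=?,low[6]=?,low[7]=?,low[8]=?); scc=(scc[0]=0,scc[1]=1,scc[2]=?,scc[3]=?,scc[4]=?,scc[5]=?,scc[6]=?,scc[7]=?,scc[8]=?)
step 3: low=(low[0]=0,low[1]=1,low[2]=2,low[3]=?,low[4]=?,low[5]=?,low[6]=?,low[7]=?,low[8]=?); scc=(scc[0]=0,scc[1]=1,scc[2]=2,scc[3]=?,scc[4]=?,scc[5]=?,scc[6]=?,scc[7]=?,scc[8]=?)
step 4: low=(low[0]=0,low[1]=1,low[2]=2,low[3]=3,low[4]=?,low[5]=?,low[6]=?,low[7]=?,low[8]=?); scc=(scc[0]=0,scc[1]=1,scc[2]=2,scc[3]=3,scc[4]=?,scc[5]=?,scc[6]=?,scc[7]=?,scc[8]=?)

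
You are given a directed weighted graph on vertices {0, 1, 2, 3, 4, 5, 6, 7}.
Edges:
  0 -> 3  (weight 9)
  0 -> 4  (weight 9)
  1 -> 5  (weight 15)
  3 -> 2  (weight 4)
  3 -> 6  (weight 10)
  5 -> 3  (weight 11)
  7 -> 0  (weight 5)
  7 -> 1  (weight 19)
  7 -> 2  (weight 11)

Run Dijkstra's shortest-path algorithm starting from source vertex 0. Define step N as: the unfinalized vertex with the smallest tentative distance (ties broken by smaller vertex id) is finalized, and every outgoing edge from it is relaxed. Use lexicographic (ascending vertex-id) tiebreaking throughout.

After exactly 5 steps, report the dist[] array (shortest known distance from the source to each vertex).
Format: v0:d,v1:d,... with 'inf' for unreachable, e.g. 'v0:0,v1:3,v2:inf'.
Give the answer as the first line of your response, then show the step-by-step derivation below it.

v0:0,v1:inf,v2:13,v3:9,v4:9,v5:inf,v6:19,v7:inf

step 1: dist = v0:0,v1:inf,v2:inf,v3:9,v4:9,v5:inf,v6:inf,v7:inf
step 2: dist = v0:0,v1:inf,v2:13,v3:9,v4:9,v5:inf,v6:19,v7:inf
step 3: dist = v0:0,v1:inf,v2:13,v3:9,v4:9,v5:inf,v6:19,v7:inf
step 4: dist = v0:0,v1:inf,v2:13,v3:9,v4:9,v5:inf,v6:19,v7:inf
step 5: dist = v0:0,v1:inf,v2:13,v3:9,v4:9,v5:inf,v6:19,v7:inf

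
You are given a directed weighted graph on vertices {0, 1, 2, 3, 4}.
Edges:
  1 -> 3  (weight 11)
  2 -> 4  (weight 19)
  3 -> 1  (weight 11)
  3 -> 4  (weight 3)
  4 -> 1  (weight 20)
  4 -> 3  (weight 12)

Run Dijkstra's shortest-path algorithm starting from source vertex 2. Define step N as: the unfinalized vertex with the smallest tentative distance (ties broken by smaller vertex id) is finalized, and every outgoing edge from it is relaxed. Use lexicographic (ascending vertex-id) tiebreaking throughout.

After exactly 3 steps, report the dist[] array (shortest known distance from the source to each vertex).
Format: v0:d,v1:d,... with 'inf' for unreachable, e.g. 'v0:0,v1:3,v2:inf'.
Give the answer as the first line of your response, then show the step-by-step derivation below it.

v0:inf,v1:39,v2:0,v3:31,v4:19

step 1: dist = v0:inf,v1:inf,v2:0,v3:inf,v4:19
step 2: dist = v0:inf,v1:39,v2:0,v3:31,v4:19
step 3: dist = v0:inf,v1:39,v2:0,v3:31,v4:19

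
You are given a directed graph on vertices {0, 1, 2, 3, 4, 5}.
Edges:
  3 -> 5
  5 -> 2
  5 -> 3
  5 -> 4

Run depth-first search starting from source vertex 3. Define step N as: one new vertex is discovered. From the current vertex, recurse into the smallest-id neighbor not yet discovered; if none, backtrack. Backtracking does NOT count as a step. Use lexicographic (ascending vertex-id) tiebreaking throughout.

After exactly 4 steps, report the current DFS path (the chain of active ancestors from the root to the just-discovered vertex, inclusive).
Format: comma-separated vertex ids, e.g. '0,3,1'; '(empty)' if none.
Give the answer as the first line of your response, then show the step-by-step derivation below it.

3,5,4

step 1: discover 3; path=3; order=3
step 2: discover 5; path=3>5; order=3,5
step 3: discover 2; path=3>5>2; order=3,5,2
step 4: discover 4; path=3>5>4; order=3,5,2,4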